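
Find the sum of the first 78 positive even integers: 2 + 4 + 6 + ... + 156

Sum of first n even numbers = n(n+1)
= 78×79
= 6162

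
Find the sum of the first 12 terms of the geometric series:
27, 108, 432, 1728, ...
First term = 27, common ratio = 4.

Sₙ = a(1 - rⁿ) / (1 - r)
S_12 = 27(1 - 4^12) / (1 - 4)
S_12 = 27(1 - 16777216) / (-3)
S_12 = 150994935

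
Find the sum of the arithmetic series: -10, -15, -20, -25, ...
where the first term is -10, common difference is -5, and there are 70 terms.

Sₙ = n/2 × (first + last)
Last term = a + (n-1)d = -10 + (70-1)×(-5) = -355
S_70 = 70/2 × (-10 + (-355))
S_70 = 70/2 × (-365) = -12775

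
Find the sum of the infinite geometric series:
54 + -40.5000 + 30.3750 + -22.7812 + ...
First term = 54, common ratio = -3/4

For |r| < 1, S = a / (1 - r)
S = 54 / (1 - (-3/4))
S = 54 / (7/4)
S = 216/7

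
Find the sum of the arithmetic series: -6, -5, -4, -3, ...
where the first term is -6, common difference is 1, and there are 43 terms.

Sₙ = n/2 × (first + last)
Last term = a + (n-1)d = -6 + (43-1)×1 = 36
S_43 = 43/2 × (-6 + 36)
S_43 = 43/2 × 30 = 645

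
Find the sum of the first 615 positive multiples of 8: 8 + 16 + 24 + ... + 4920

Factor out 8: = 8(1 + 2 + ... + 615) = 8 × n(n+1)/2
= 8 × 615×616/2
= 8 × 189420
= 1515360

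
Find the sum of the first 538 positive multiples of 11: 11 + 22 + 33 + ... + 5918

Factor out 11: = 11(1 + 2 + ... + 538) = 11 × n(n+1)/2
= 11 × 538×539/2
= 11 × 144991
= 1594901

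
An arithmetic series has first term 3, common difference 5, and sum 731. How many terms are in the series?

Using S = n/2 × [2a + (n-1)d]
731 = n/2 × [2(3) + (n-1)(5)]
731 = n/2 × [6 + 5n - 5]
1462 = n × [1 + 5n]
5n² + (1)n - 1462 = 0
Discriminant: Δ = (1)² - 4(5)(-1462) = 1 + 29240 = 29241
√Δ = 171
n = [-(1) + √Δ] / (2·5) = (-1 + 171) / 10 = 170 / 10 = 17
(The negative root is discarded since n must be a positive integer.)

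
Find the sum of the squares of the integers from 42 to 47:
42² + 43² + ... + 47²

Use ∑_{k=1}^{n} k² = n(n+1)(2n+1)/6, then subtract the first 41 terms.
∑_{k=1}^{47} k² = 47×48×95/6 = 35720
∑_{k=1}^{41} k² = 41×42×83/6 = 23821
∑_{k=42}^{47} k² = 35720 - 23821 = 11899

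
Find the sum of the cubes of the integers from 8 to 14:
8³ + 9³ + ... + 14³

Use ∑_{k=1}^{n} k³ = [n(n+1)/2]², then subtract the first 7 terms.
∑_{k=1}^{14} k³ = [14×15/2]² = 105² = 11025
∑_{k=1}^{7} k³ = [7×8/2]² = 28² = 784
∑_{k=8}^{14} k³ = 11025 - 784 = 10241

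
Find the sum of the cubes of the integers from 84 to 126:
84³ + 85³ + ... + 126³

Use ∑_{k=1}^{n} k³ = [n(n+1)/2]², then subtract the first 83 terms.
∑_{k=1}^{126} k³ = [126×127/2]² = 8001² = 64016001
∑_{k=1}^{83} k³ = [83×84/2]² = 3486² = 12152196
∑_{k=84}^{126} k³ = 64016001 - 12152196 = 51863805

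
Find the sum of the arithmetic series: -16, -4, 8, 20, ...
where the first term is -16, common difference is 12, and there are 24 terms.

Sₙ = n/2 × (first + last)
Last term = a + (n-1)d = -16 + (24-1)×12 = 260
S_24 = 24/2 × (-16 + 260)
S_24 = 24/2 × 244 = 2928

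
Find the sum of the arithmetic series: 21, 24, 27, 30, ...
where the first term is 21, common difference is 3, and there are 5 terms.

Sₙ = n/2 × (first + last)
Last term = a + (n-1)d = 21 + (5-1)×3 = 33
S_5 = 5/2 × (21 + 33)
S_5 = 5/2 × 54 = 135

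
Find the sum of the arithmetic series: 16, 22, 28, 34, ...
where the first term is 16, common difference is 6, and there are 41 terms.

Sₙ = n/2 × (first + last)
Last term = a + (n-1)d = 16 + (41-1)×6 = 256
S_41 = 41/2 × (16 + 256)
S_41 = 41/2 × 272 = 5576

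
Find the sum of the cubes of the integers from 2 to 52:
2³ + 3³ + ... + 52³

Use ∑_{k=1}^{n} k³ = [n(n+1)/2]², then subtract the first 1 terms.
∑_{k=1}^{52} k³ = [52×53/2]² = 1378² = 1898884
∑_{k=1}^{1} k³ = [1×2/2]² = 1² = 1
∑_{k=2}^{52} k³ = 1898884 - 1 = 1898883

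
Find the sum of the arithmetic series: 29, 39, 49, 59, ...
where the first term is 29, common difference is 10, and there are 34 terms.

Sₙ = n/2 × (first + last)
Last term = a + (n-1)d = 29 + (34-1)×10 = 359
S_34 = 34/2 × (29 + 359)
S_34 = 34/2 × 388 = 6596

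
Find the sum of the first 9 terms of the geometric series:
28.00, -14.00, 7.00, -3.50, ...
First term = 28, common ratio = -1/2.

Sₙ = a(1 - rⁿ) / (1 - r)
S_9 = 28(1 - (-1/2)^9) / (1 - (-1/2))
S_9 = 28(1 - (-1/512)) / (3/2)
S_9 = 1197/64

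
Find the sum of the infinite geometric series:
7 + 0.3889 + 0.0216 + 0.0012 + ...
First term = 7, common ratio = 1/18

For |r| < 1, S = a / (1 - r)
S = 7 / (1 - (1/18))
S = 7 / (17/18)
S = 126/17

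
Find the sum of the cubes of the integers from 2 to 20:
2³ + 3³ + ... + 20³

Use ∑_{k=1}^{n} k³ = [n(n+1)/2]², then subtract the first 1 terms.
∑_{k=1}^{20} k³ = [20×21/2]² = 210² = 44100
∑_{k=1}^{1} k³ = [1×2/2]² = 1² = 1
∑_{k=2}^{20} k³ = 44100 - 1 = 44099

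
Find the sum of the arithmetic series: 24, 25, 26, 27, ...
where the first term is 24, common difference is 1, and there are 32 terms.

Sₙ = n/2 × (first + last)
Last term = a + (n-1)d = 24 + (32-1)×1 = 55
S_32 = 32/2 × (24 + 55)
S_32 = 32/2 × 79 = 1264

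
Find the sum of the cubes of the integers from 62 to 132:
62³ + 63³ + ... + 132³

Use ∑_{k=1}^{n} k³ = [n(n+1)/2]², then subtract the first 61 terms.
∑_{k=1}^{132} k³ = [132×133/2]² = 8778² = 77053284
∑_{k=1}^{61} k³ = [61×62/2]² = 1891² = 3575881
∑_{k=62}^{132} k³ = 77053284 - 3575881 = 73477403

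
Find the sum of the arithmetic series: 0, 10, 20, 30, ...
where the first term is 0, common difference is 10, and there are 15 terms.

Sₙ = n/2 × (first + last)
Last term = a + (n-1)d = 0 + (15-1)×10 = 140
S_15 = 15/2 × (0 + 140)
S_15 = 15/2 × 140 = 1050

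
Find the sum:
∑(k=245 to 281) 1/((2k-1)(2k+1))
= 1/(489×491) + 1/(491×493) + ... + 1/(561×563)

Partial fractions: 1/((2k-1)(2k+1)) = (1/2)[1/(2k-1) - 1/(2k+1)]
The series telescopes:
= (1/2)[1/489 - 1/563]
= 37/275307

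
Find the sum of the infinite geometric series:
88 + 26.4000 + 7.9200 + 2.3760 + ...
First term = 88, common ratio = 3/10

For |r| < 1, S = a / (1 - r)
S = 88 / (1 - (3/10))
S = 88 / (7/10)
S = 880/7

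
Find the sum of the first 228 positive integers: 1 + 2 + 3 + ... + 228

Formula: ∑k = n(n+1)/2
= 228×229/2
= 52212/2
= 26106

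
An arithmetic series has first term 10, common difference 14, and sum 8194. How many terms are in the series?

Using S = n/2 × [2a + (n-1)d]
8194 = n/2 × [2(10) + (n-1)(14)]
8194 = n/2 × [20 + 14n - 14]
16388 = n × [6 + 14n]
14n² + (6)n - 16388 = 0
Discriminant: Δ = (6)² - 4(14)(-16388) = 36 + 917728 = 917764
√Δ = 958
n = [-(6) + √Δ] / (2·14) = (-6 + 958) / 28 = 952 / 28 = 34
(The negative root is discarded since n must be a positive integer.)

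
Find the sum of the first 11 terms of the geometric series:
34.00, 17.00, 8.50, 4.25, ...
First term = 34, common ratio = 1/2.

Sₙ = a(1 - rⁿ) / (1 - r)
S_11 = 34(1 - (1/2)^11) / (1 - (1/2))
S_11 = 34(1 - (1/2048)) / (1/2)
S_11 = 34799/512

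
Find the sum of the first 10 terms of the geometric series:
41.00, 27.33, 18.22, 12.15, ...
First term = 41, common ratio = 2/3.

Sₙ = a(1 - rⁿ) / (1 - r)
S_10 = 41(1 - (2/3)^10) / (1 - (2/3))
S_10 = 41(1 - (1024/59049)) / (1/3)
S_10 = 2379025/19683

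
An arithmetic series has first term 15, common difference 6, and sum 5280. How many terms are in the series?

Using S = n/2 × [2a + (n-1)d]
5280 = n/2 × [2(15) + (n-1)(6)]
5280 = n/2 × [30 + 6n - 6]
10560 = n × [24 + 6n]
6n² + (24)n - 10560 = 0
Discriminant: Δ = (24)² - 4(6)(-10560) = 576 + 253440 = 254016
√Δ = 504
n = [-(24) + √Δ] / (2·6) = (-24 + 504) / 12 = 480 / 12 = 40
(The negative root is discarded since n must be a positive integer.)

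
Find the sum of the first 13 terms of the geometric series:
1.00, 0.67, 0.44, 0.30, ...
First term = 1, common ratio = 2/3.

Sₙ = a(1 - rⁿ) / (1 - r)
S_13 = 1(1 - (2/3)^13) / (1 - (2/3))
S_13 = 1(1 - (8192/1594323)) / (1/3)
S_13 = 1586131/531441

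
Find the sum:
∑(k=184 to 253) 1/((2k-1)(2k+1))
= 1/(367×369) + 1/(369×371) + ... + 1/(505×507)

Partial fractions: 1/((2k-1)(2k+1)) = (1/2)[1/(2k-1) - 1/(2k+1)]
The series telescopes:
= (1/2)[1/367 - 1/507]
= 70/186069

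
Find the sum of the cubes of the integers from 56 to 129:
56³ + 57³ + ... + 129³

Use ∑_{k=1}^{n} k³ = [n(n+1)/2]², then subtract the first 55 terms.
∑_{k=1}^{129} k³ = [129×130/2]² = 8385² = 70308225
∑_{k=1}^{55} k³ = [55×56/2]² = 1540² = 2371600
∑_{k=56}^{129} k³ = 70308225 - 2371600 = 67936625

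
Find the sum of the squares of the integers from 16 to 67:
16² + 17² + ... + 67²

Use ∑_{k=1}^{n} k² = n(n+1)(2n+1)/6, then subtract the first 15 terms.
∑_{k=1}^{67} k² = 67×68×135/6 = 102510
∑_{k=1}^{15} k² = 15×16×31/6 = 1240
∑_{k=16}^{67} k² = 102510 - 1240 = 101270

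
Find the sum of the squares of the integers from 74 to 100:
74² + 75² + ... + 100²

Use ∑_{k=1}^{n} k² = n(n+1)(2n+1)/6, then subtract the first 73 terms.
∑_{k=1}^{100} k² = 100×101×201/6 = 338350
∑_{k=1}^{73} k² = 73×74×147/6 = 132349
∑_{k=74}^{100} k² = 338350 - 132349 = 206001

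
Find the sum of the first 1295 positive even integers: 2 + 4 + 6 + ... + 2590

Sum of first n even numbers = n(n+1)
= 1295×1296
= 1678320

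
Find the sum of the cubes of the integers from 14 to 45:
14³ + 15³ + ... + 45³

Use ∑_{k=1}^{n} k³ = [n(n+1)/2]², then subtract the first 13 terms.
∑_{k=1}^{45} k³ = [45×46/2]² = 1035² = 1071225
∑_{k=1}^{13} k³ = [13×14/2]² = 91² = 8281
∑_{k=14}^{45} k³ = 1071225 - 8281 = 1062944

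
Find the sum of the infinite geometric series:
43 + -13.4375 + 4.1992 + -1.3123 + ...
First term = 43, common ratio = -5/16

For |r| < 1, S = a / (1 - r)
S = 43 / (1 - (-5/16))
S = 43 / (21/16)
S = 688/21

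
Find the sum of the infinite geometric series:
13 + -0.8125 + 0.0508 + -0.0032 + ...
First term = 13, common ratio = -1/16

For |r| < 1, S = a / (1 - r)
S = 13 / (1 - (-1/16))
S = 13 / (17/16)
S = 208/17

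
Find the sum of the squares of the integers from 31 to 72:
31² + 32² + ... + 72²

Use ∑_{k=1}^{n} k² = n(n+1)(2n+1)/6, then subtract the first 30 terms.
∑_{k=1}^{72} k² = 72×73×145/6 = 127020
∑_{k=1}^{30} k² = 30×31×61/6 = 9455
∑_{k=31}^{72} k² = 127020 - 9455 = 117565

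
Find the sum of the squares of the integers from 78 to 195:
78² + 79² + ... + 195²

Use ∑_{k=1}^{n} k² = n(n+1)(2n+1)/6, then subtract the first 77 terms.
∑_{k=1}^{195} k² = 195×196×391/6 = 2490670
∑_{k=1}^{77} k² = 77×78×155/6 = 155155
∑_{k=78}^{195} k² = 2490670 - 155155 = 2335515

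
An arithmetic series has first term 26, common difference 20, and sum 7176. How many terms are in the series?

Using S = n/2 × [2a + (n-1)d]
7176 = n/2 × [2(26) + (n-1)(20)]
7176 = n/2 × [52 + 20n - 20]
14352 = n × [32 + 20n]
20n² + (32)n - 14352 = 0
Discriminant: Δ = (32)² - 4(20)(-14352) = 1024 + 1148160 = 1149184
√Δ = 1072
n = [-(32) + √Δ] / (2·20) = (-32 + 1072) / 40 = 1040 / 40 = 26
(The negative root is discarded since n must be a positive integer.)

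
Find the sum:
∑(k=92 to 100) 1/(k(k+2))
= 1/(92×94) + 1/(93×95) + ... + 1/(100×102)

Partial fractions: 1/(k(k+2)) = (1/2)[1/k - 1/(k+2)]
Telescoping leaves the first two and last two terms:
= (1/2)[1/92 + 1/93 - 1/101 - 1/102]
= 9389/9793768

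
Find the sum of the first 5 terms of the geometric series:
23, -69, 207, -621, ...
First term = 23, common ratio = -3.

Sₙ = a(1 - rⁿ) / (1 - r)
S_5 = 23(1 - (-3)^5) / (1 - (-3))
S_5 = 23(1 - (-243)) / (4)
S_5 = 1403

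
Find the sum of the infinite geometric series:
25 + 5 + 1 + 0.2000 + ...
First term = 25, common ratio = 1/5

For |r| < 1, S = a / (1 - r)
S = 25 / (1 - (1/5))
S = 25 / (4/5)
S = 125/4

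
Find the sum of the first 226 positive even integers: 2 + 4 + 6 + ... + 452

Sum of first n even numbers = n(n+1)
= 226×227
= 51302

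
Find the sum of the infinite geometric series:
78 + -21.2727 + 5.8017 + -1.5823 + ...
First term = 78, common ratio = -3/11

For |r| < 1, S = a / (1 - r)
S = 78 / (1 - (-3/11))
S = 78 / (14/11)
S = 429/7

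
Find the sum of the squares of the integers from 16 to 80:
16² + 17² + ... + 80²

Use ∑_{k=1}^{n} k² = n(n+1)(2n+1)/6, then subtract the first 15 terms.
∑_{k=1}^{80} k² = 80×81×161/6 = 173880
∑_{k=1}^{15} k² = 15×16×31/6 = 1240
∑_{k=16}^{80} k² = 173880 - 1240 = 172640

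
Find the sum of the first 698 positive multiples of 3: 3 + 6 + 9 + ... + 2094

Factor out 3: = 3(1 + 2 + ... + 698) = 3 × n(n+1)/2
= 3 × 698×699/2
= 3 × 243951
= 731853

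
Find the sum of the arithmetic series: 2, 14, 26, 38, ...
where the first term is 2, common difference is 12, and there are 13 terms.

Sₙ = n/2 × (first + last)
Last term = a + (n-1)d = 2 + (13-1)×12 = 146
S_13 = 13/2 × (2 + 146)
S_13 = 13/2 × 148 = 962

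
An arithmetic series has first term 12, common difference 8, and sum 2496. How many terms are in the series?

Using S = n/2 × [2a + (n-1)d]
2496 = n/2 × [2(12) + (n-1)(8)]
2496 = n/2 × [24 + 8n - 8]
4992 = n × [16 + 8n]
8n² + (16)n - 4992 = 0
Discriminant: Δ = (16)² - 4(8)(-4992) = 256 + 159744 = 160000
√Δ = 400
n = [-(16) + √Δ] / (2·8) = (-16 + 400) / 16 = 384 / 16 = 24
(The negative root is discarded since n must be a positive integer.)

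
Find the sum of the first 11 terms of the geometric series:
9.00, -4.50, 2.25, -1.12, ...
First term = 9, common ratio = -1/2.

Sₙ = a(1 - rⁿ) / (1 - r)
S_11 = 9(1 - (-1/2)^11) / (1 - (-1/2))
S_11 = 9(1 - (-1/2048)) / (3/2)
S_11 = 6147/1024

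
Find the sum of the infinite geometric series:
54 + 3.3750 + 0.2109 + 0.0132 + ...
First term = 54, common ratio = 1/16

For |r| < 1, S = a / (1 - r)
S = 54 / (1 - (1/16))
S = 54 / (15/16)
S = 288/5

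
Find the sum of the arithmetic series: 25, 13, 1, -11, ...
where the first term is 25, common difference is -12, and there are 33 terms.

Sₙ = n/2 × (first + last)
Last term = a + (n-1)d = 25 + (33-1)×(-12) = -359
S_33 = 33/2 × (25 + (-359))
S_33 = 33/2 × (-334) = -5511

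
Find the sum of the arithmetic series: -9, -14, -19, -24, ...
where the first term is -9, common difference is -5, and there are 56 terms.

Sₙ = n/2 × (first + last)
Last term = a + (n-1)d = -9 + (56-1)×(-5) = -284
S_56 = 56/2 × (-9 + (-284))
S_56 = 56/2 × (-293) = -8204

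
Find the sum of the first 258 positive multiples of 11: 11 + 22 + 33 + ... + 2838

Factor out 11: = 11(1 + 2 + ... + 258) = 11 × n(n+1)/2
= 11 × 258×259/2
= 11 × 33411
= 367521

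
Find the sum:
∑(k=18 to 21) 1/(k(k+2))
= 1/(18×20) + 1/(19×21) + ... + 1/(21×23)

Partial fractions: 1/(k(k+2)) = (1/2)[1/k - 1/(k+2)]
Telescoping leaves the first two and last two terms:
= (1/2)[1/18 + 1/19 - 1/22 - 1/23]
= 833/86526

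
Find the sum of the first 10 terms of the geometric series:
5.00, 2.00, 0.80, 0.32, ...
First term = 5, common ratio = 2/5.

Sₙ = a(1 - rⁿ) / (1 - r)
S_10 = 5(1 - (2/5)^10) / (1 - (2/5))
S_10 = 5(1 - (1024/9765625)) / (3/5)
S_10 = 3254867/390625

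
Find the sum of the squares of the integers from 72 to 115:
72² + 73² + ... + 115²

Use ∑_{k=1}^{n} k² = n(n+1)(2n+1)/6, then subtract the first 71 terms.
∑_{k=1}^{115} k² = 115×116×231/6 = 513590
∑_{k=1}^{71} k² = 71×72×143/6 = 121836
∑_{k=72}^{115} k² = 513590 - 121836 = 391754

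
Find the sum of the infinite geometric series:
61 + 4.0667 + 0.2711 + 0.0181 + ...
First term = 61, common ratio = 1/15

For |r| < 1, S = a / (1 - r)
S = 61 / (1 - (1/15))
S = 61 / (14/15)
S = 915/14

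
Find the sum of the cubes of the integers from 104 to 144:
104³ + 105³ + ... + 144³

Use ∑_{k=1}^{n} k³ = [n(n+1)/2]², then subtract the first 103 terms.
∑_{k=1}^{144} k³ = [144×145/2]² = 10440² = 108993600
∑_{k=1}^{103} k³ = [103×104/2]² = 5356² = 28686736
∑_{k=104}^{144} k³ = 108993600 - 28686736 = 80306864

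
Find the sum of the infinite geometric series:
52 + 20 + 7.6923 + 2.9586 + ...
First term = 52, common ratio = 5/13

For |r| < 1, S = a / (1 - r)
S = 52 / (1 - (5/13))
S = 52 / (8/13)
S = 169/2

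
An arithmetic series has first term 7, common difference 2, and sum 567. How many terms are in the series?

Using S = n/2 × [2a + (n-1)d]
567 = n/2 × [2(7) + (n-1)(2)]
567 = n/2 × [14 + 2n - 2]
1134 = n × [12 + 2n]
2n² + (12)n - 1134 = 0
Discriminant: Δ = (12)² - 4(2)(-1134) = 144 + 9072 = 9216
√Δ = 96
n = [-(12) + √Δ] / (2·2) = (-12 + 96) / 4 = 84 / 4 = 21
(The negative root is discarded since n must be a positive integer.)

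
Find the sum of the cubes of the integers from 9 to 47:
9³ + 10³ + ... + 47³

Use ∑_{k=1}^{n} k³ = [n(n+1)/2]², then subtract the first 8 terms.
∑_{k=1}^{47} k³ = [47×48/2]² = 1128² = 1272384
∑_{k=1}^{8} k³ = [8×9/2]² = 36² = 1296
∑_{k=9}^{47} k³ = 1272384 - 1296 = 1271088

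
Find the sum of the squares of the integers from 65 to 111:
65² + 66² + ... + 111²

Use ∑_{k=1}^{n} k² = n(n+1)(2n+1)/6, then subtract the first 64 terms.
∑_{k=1}^{111} k² = 111×112×223/6 = 462056
∑_{k=1}^{64} k² = 64×65×129/6 = 89440
∑_{k=65}^{111} k² = 462056 - 89440 = 372616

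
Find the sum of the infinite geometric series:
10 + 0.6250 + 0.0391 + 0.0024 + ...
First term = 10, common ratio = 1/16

For |r| < 1, S = a / (1 - r)
S = 10 / (1 - (1/16))
S = 10 / (15/16)
S = 32/3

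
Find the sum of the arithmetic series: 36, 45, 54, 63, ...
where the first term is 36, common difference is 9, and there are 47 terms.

Sₙ = n/2 × (first + last)
Last term = a + (n-1)d = 36 + (47-1)×9 = 450
S_47 = 47/2 × (36 + 450)
S_47 = 47/2 × 486 = 11421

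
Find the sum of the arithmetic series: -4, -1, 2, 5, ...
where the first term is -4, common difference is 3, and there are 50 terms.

Sₙ = n/2 × (first + last)
Last term = a + (n-1)d = -4 + (50-1)×3 = 143
S_50 = 50/2 × (-4 + 143)
S_50 = 50/2 × 139 = 3475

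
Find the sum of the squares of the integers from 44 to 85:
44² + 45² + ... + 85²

Use ∑_{k=1}^{n} k² = n(n+1)(2n+1)/6, then subtract the first 43 terms.
∑_{k=1}^{85} k² = 85×86×171/6 = 208335
∑_{k=1}^{43} k² = 43×44×87/6 = 27434
∑_{k=44}^{85} k² = 208335 - 27434 = 180901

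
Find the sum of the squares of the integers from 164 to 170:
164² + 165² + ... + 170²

Use ∑_{k=1}^{n} k² = n(n+1)(2n+1)/6, then subtract the first 163 terms.
∑_{k=1}^{170} k² = 170×171×341/6 = 1652145
∑_{k=1}^{163} k² = 163×164×327/6 = 1456894
∑_{k=164}^{170} k² = 1652145 - 1456894 = 195251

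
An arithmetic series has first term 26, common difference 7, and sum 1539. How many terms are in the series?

Using S = n/2 × [2a + (n-1)d]
1539 = n/2 × [2(26) + (n-1)(7)]
1539 = n/2 × [52 + 7n - 7]
3078 = n × [45 + 7n]
7n² + (45)n - 3078 = 0
Discriminant: Δ = (45)² - 4(7)(-3078) = 2025 + 86184 = 88209
√Δ = 297
n = [-(45) + √Δ] / (2·7) = (-45 + 297) / 14 = 252 / 14 = 18
(The negative root is discarded since n must be a positive integer.)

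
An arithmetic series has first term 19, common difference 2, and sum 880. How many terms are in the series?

Using S = n/2 × [2a + (n-1)d]
880 = n/2 × [2(19) + (n-1)(2)]
880 = n/2 × [38 + 2n - 2]
1760 = n × [36 + 2n]
2n² + (36)n - 1760 = 0
Discriminant: Δ = (36)² - 4(2)(-1760) = 1296 + 14080 = 15376
√Δ = 124
n = [-(36) + √Δ] / (2·2) = (-36 + 124) / 4 = 88 / 4 = 22
(The negative root is discarded since n must be a positive integer.)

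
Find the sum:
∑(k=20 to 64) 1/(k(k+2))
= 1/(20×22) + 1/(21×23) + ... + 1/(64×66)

Partial fractions: 1/(k(k+2)) = (1/2)[1/k - 1/(k+2)]
Telescoping leaves the first two and last two terms:
= (1/2)[1/20 + 1/21 - 1/65 - 1/66]
= 1343/40040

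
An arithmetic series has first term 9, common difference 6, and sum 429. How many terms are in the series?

Using S = n/2 × [2a + (n-1)d]
429 = n/2 × [2(9) + (n-1)(6)]
429 = n/2 × [18 + 6n - 6]
858 = n × [12 + 6n]
6n² + (12)n - 858 = 0
Discriminant: Δ = (12)² - 4(6)(-858) = 144 + 20592 = 20736
√Δ = 144
n = [-(12) + √Δ] / (2·6) = (-12 + 144) / 12 = 132 / 12 = 11
(The negative root is discarded since n must be a positive integer.)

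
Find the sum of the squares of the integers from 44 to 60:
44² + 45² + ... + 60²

Use ∑_{k=1}^{n} k² = n(n+1)(2n+1)/6, then subtract the first 43 terms.
∑_{k=1}^{60} k² = 60×61×121/6 = 73810
∑_{k=1}^{43} k² = 43×44×87/6 = 27434
∑_{k=44}^{60} k² = 73810 - 27434 = 46376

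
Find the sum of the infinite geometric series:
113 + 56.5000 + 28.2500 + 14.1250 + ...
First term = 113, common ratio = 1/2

For |r| < 1, S = a / (1 - r)
S = 113 / (1 - (1/2))
S = 113 / (1/2)
S = 226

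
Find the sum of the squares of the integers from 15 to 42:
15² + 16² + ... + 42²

Use ∑_{k=1}^{n} k² = n(n+1)(2n+1)/6, then subtract the first 14 terms.
∑_{k=1}^{42} k² = 42×43×85/6 = 25585
∑_{k=1}^{14} k² = 14×15×29/6 = 1015
∑_{k=15}^{42} k² = 25585 - 1015 = 24570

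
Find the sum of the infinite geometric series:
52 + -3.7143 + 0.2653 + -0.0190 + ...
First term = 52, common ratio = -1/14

For |r| < 1, S = a / (1 - r)
S = 52 / (1 - (-1/14))
S = 52 / (15/14)
S = 728/15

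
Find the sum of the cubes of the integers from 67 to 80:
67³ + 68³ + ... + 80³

Use ∑_{k=1}^{n} k³ = [n(n+1)/2]², then subtract the first 66 terms.
∑_{k=1}^{80} k³ = [80×81/2]² = 3240² = 10497600
∑_{k=1}^{66} k³ = [66×67/2]² = 2211² = 4888521
∑_{k=67}^{80} k³ = 10497600 - 4888521 = 5609079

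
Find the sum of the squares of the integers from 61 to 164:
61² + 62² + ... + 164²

Use ∑_{k=1}^{n} k² = n(n+1)(2n+1)/6, then subtract the first 60 terms.
∑_{k=1}^{164} k² = 164×165×329/6 = 1483790
∑_{k=1}^{60} k² = 60×61×121/6 = 73810
∑_{k=61}^{164} k² = 1483790 - 73810 = 1409980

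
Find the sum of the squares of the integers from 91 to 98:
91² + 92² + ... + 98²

Use ∑_{k=1}^{n} k² = n(n+1)(2n+1)/6, then subtract the first 90 terms.
∑_{k=1}^{98} k² = 98×99×197/6 = 318549
∑_{k=1}^{90} k² = 90×91×181/6 = 247065
∑_{k=91}^{98} k² = 318549 - 247065 = 71484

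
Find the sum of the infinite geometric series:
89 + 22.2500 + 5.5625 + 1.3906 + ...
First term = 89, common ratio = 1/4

For |r| < 1, S = a / (1 - r)
S = 89 / (1 - (1/4))
S = 89 / (3/4)
S = 356/3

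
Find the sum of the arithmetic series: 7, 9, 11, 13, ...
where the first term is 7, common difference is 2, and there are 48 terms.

Sₙ = n/2 × (first + last)
Last term = a + (n-1)d = 7 + (48-1)×2 = 101
S_48 = 48/2 × (7 + 101)
S_48 = 48/2 × 108 = 2592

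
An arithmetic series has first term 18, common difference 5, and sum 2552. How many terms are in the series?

Using S = n/2 × [2a + (n-1)d]
2552 = n/2 × [2(18) + (n-1)(5)]
2552 = n/2 × [36 + 5n - 5]
5104 = n × [31 + 5n]
5n² + (31)n - 5104 = 0
Discriminant: Δ = (31)² - 4(5)(-5104) = 961 + 102080 = 103041
√Δ = 321
n = [-(31) + √Δ] / (2·5) = (-31 + 321) / 10 = 290 / 10 = 29
(The negative root is discarded since n must be a positive integer.)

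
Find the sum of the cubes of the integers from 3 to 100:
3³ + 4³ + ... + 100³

Use ∑_{k=1}^{n} k³ = [n(n+1)/2]², then subtract the first 2 terms.
∑_{k=1}^{100} k³ = [100×101/2]² = 5050² = 25502500
∑_{k=1}^{2} k³ = [2×3/2]² = 3² = 9
∑_{k=3}^{100} k³ = 25502500 - 9 = 25502491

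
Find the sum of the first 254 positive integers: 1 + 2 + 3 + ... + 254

Formula: ∑k = n(n+1)/2
= 254×255/2
= 64770/2
= 32385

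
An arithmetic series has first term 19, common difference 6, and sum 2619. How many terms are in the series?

Using S = n/2 × [2a + (n-1)d]
2619 = n/2 × [2(19) + (n-1)(6)]
2619 = n/2 × [38 + 6n - 6]
5238 = n × [32 + 6n]
6n² + (32)n - 5238 = 0
Discriminant: Δ = (32)² - 4(6)(-5238) = 1024 + 125712 = 126736
√Δ = 356
n = [-(32) + √Δ] / (2·6) = (-32 + 356) / 12 = 324 / 12 = 27
(The negative root is discarded since n must be a positive integer.)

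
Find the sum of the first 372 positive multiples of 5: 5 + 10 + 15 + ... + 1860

Factor out 5: = 5(1 + 2 + ... + 372) = 5 × n(n+1)/2
= 5 × 372×373/2
= 5 × 69378
= 346890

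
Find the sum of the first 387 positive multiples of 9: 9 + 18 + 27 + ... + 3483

Factor out 9: = 9(1 + 2 + ... + 387) = 9 × n(n+1)/2
= 9 × 387×388/2
= 9 × 75078
= 675702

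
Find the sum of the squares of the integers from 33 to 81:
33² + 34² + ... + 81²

Use ∑_{k=1}^{n} k² = n(n+1)(2n+1)/6, then subtract the first 32 terms.
∑_{k=1}^{81} k² = 81×82×163/6 = 180441
∑_{k=1}^{32} k² = 32×33×65/6 = 11440
∑_{k=33}^{81} k² = 180441 - 11440 = 169001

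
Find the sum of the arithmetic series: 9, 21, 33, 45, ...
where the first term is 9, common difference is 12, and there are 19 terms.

Sₙ = n/2 × (first + last)
Last term = a + (n-1)d = 9 + (19-1)×12 = 225
S_19 = 19/2 × (9 + 225)
S_19 = 19/2 × 234 = 2223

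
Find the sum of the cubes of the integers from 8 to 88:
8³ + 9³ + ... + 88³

Use ∑_{k=1}^{n} k³ = [n(n+1)/2]², then subtract the first 7 terms.
∑_{k=1}^{88} k³ = [88×89/2]² = 3916² = 15335056
∑_{k=1}^{7} k³ = [7×8/2]² = 28² = 784
∑_{k=8}^{88} k³ = 15335056 - 784 = 15334272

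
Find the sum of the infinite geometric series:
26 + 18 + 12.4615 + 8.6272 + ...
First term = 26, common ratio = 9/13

For |r| < 1, S = a / (1 - r)
S = 26 / (1 - (9/13))
S = 26 / (4/13)
S = 169/2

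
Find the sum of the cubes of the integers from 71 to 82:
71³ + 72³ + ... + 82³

Use ∑_{k=1}^{n} k³ = [n(n+1)/2]², then subtract the first 70 terms.
∑_{k=1}^{82} k³ = [82×83/2]² = 3403² = 11580409
∑_{k=1}^{70} k³ = [70×71/2]² = 2485² = 6175225
∑_{k=71}^{82} k³ = 11580409 - 6175225 = 5405184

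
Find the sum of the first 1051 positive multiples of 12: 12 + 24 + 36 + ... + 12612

Factor out 12: = 12(1 + 2 + ... + 1051) = 12 × n(n+1)/2
= 12 × 1051×1052/2
= 12 × 552826
= 6633912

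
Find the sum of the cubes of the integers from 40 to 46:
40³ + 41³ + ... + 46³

Use ∑_{k=1}^{n} k³ = [n(n+1)/2]², then subtract the first 39 terms.
∑_{k=1}^{46} k³ = [46×47/2]² = 1081² = 1168561
∑_{k=1}^{39} k³ = [39×40/2]² = 780² = 608400
∑_{k=40}^{46} k³ = 1168561 - 608400 = 560161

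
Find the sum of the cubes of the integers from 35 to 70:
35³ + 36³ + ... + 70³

Use ∑_{k=1}^{n} k³ = [n(n+1)/2]², then subtract the first 34 terms.
∑_{k=1}^{70} k³ = [70×71/2]² = 2485² = 6175225
∑_{k=1}^{34} k³ = [34×35/2]² = 595² = 354025
∑_{k=35}^{70} k³ = 6175225 - 354025 = 5821200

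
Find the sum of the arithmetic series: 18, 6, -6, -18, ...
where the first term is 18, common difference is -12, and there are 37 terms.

Sₙ = n/2 × (first + last)
Last term = a + (n-1)d = 18 + (37-1)×(-12) = -414
S_37 = 37/2 × (18 + (-414))
S_37 = 37/2 × (-396) = -7326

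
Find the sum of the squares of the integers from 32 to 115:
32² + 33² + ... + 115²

Use ∑_{k=1}^{n} k² = n(n+1)(2n+1)/6, then subtract the first 31 terms.
∑_{k=1}^{115} k² = 115×116×231/6 = 513590
∑_{k=1}^{31} k² = 31×32×63/6 = 10416
∑_{k=32}^{115} k² = 513590 - 10416 = 503174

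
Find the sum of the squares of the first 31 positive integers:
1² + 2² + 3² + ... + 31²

Formula: ∑k² = n(n+1)(2n+1)/6
= 31×32×63/6
= 62496/6
= 10416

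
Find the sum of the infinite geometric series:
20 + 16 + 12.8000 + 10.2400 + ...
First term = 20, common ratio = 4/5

For |r| < 1, S = a / (1 - r)
S = 20 / (1 - (4/5))
S = 20 / (1/5)
S = 100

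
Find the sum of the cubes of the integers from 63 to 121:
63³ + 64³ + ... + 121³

Use ∑_{k=1}^{n} k³ = [n(n+1)/2]², then subtract the first 62 terms.
∑_{k=1}^{121} k³ = [121×122/2]² = 7381² = 54479161
∑_{k=1}^{62} k³ = [62×63/2]² = 1953² = 3814209
∑_{k=63}^{121} k³ = 54479161 - 3814209 = 50664952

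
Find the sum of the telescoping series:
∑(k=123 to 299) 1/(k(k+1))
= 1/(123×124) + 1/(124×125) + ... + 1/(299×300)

Partial fractions: 1/(k(k+1)) = 1/k - 1/(k+1)
The series telescopes:
= (1/123 - 1/124) + (1/124 - 1/125) + ... + (1/299 - 1/300)
= 1/123 - 1/300
= 59/12300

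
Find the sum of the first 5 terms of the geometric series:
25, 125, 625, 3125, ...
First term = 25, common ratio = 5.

Sₙ = a(1 - rⁿ) / (1 - r)
S_5 = 25(1 - 5^5) / (1 - 5)
S_5 = 25(1 - 3125) / (-4)
S_5 = 19525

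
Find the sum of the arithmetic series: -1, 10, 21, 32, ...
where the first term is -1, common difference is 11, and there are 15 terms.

Sₙ = n/2 × (first + last)
Last term = a + (n-1)d = -1 + (15-1)×11 = 153
S_15 = 15/2 × (-1 + 153)
S_15 = 15/2 × 152 = 1140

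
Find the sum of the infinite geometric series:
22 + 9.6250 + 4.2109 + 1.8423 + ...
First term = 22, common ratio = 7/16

For |r| < 1, S = a / (1 - r)
S = 22 / (1 - (7/16))
S = 22 / (9/16)
S = 352/9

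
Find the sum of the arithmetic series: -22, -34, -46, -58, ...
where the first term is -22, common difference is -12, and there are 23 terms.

Sₙ = n/2 × (first + last)
Last term = a + (n-1)d = -22 + (23-1)×(-12) = -286
S_23 = 23/2 × (-22 + (-286))
S_23 = 23/2 × (-308) = -3542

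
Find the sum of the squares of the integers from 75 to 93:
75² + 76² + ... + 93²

Use ∑_{k=1}^{n} k² = n(n+1)(2n+1)/6, then subtract the first 74 terms.
∑_{k=1}^{93} k² = 93×94×187/6 = 272459
∑_{k=1}^{74} k² = 74×75×149/6 = 137825
∑_{k=75}^{93} k² = 272459 - 137825 = 134634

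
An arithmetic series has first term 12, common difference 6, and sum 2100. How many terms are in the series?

Using S = n/2 × [2a + (n-1)d]
2100 = n/2 × [2(12) + (n-1)(6)]
2100 = n/2 × [24 + 6n - 6]
4200 = n × [18 + 6n]
6n² + (18)n - 4200 = 0
Discriminant: Δ = (18)² - 4(6)(-4200) = 324 + 100800 = 101124
√Δ = 318
n = [-(18) + √Δ] / (2·6) = (-18 + 318) / 12 = 300 / 12 = 25
(The negative root is discarded since n must be a positive integer.)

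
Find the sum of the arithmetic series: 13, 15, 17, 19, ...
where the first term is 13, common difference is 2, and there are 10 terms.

Sₙ = n/2 × (first + last)
Last term = a + (n-1)d = 13 + (10-1)×2 = 31
S_10 = 10/2 × (13 + 31)
S_10 = 10/2 × 44 = 220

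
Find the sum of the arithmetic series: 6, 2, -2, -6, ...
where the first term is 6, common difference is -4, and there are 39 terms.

Sₙ = n/2 × (first + last)
Last term = a + (n-1)d = 6 + (39-1)×(-4) = -146
S_39 = 39/2 × (6 + (-146))
S_39 = 39/2 × (-140) = -2730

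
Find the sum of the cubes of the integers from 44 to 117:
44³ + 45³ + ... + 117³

Use ∑_{k=1}^{n} k³ = [n(n+1)/2]², then subtract the first 43 terms.
∑_{k=1}^{117} k³ = [117×118/2]² = 6903² = 47651409
∑_{k=1}^{43} k³ = [43×44/2]² = 946² = 894916
∑_{k=44}^{117} k³ = 47651409 - 894916 = 46756493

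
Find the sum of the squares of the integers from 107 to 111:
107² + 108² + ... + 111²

Use ∑_{k=1}^{n} k² = n(n+1)(2n+1)/6, then subtract the first 106 terms.
∑_{k=1}^{111} k² = 111×112×223/6 = 462056
∑_{k=1}^{106} k² = 106×107×213/6 = 402641
∑_{k=107}^{111} k² = 462056 - 402641 = 59415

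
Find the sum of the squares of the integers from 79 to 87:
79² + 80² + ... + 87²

Use ∑_{k=1}^{n} k² = n(n+1)(2n+1)/6, then subtract the first 78 terms.
∑_{k=1}^{87} k² = 87×88×175/6 = 223300
∑_{k=1}^{78} k² = 78×79×157/6 = 161239
∑_{k=79}^{87} k² = 223300 - 161239 = 62061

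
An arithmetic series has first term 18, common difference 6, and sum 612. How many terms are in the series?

Using S = n/2 × [2a + (n-1)d]
612 = n/2 × [2(18) + (n-1)(6)]
612 = n/2 × [36 + 6n - 6]
1224 = n × [30 + 6n]
6n² + (30)n - 1224 = 0
Discriminant: Δ = (30)² - 4(6)(-1224) = 900 + 29376 = 30276
√Δ = 174
n = [-(30) + √Δ] / (2·6) = (-30 + 174) / 12 = 144 / 12 = 12
(The negative root is discarded since n must be a positive integer.)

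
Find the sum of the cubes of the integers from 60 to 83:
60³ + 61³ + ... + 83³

Use ∑_{k=1}^{n} k³ = [n(n+1)/2]², then subtract the first 59 terms.
∑_{k=1}^{83} k³ = [83×84/2]² = 3486² = 12152196
∑_{k=1}^{59} k³ = [59×60/2]² = 1770² = 3132900
∑_{k=60}^{83} k³ = 12152196 - 3132900 = 9019296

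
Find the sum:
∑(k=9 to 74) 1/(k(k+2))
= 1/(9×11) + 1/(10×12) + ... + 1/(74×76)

Partial fractions: 1/(k(k+2)) = (1/2)[1/k - 1/(k+2)]
Telescoping leaves the first two and last two terms:
= (1/2)[1/9 + 1/10 - 1/75 - 1/76]
= 3157/34200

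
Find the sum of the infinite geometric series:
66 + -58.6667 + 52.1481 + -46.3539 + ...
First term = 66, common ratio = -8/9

For |r| < 1, S = a / (1 - r)
S = 66 / (1 - (-8/9))
S = 66 / (17/9)
S = 594/17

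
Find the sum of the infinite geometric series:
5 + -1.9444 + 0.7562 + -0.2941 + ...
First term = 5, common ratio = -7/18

For |r| < 1, S = a / (1 - r)
S = 5 / (1 - (-7/18))
S = 5 / (25/18)
S = 18/5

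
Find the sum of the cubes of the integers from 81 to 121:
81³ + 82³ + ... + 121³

Use ∑_{k=1}^{n} k³ = [n(n+1)/2]², then subtract the first 80 terms.
∑_{k=1}^{121} k³ = [121×122/2]² = 7381² = 54479161
∑_{k=1}^{80} k³ = [80×81/2]² = 3240² = 10497600
∑_{k=81}^{121} k³ = 54479161 - 10497600 = 43981561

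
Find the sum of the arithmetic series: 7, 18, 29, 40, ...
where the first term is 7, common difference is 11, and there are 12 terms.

Sₙ = n/2 × (first + last)
Last term = a + (n-1)d = 7 + (12-1)×11 = 128
S_12 = 12/2 × (7 + 128)
S_12 = 12/2 × 135 = 810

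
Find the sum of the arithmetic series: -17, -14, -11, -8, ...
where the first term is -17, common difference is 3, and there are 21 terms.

Sₙ = n/2 × (first + last)
Last term = a + (n-1)d = -17 + (21-1)×3 = 43
S_21 = 21/2 × (-17 + 43)
S_21 = 21/2 × 26 = 273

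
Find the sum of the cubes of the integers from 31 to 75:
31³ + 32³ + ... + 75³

Use ∑_{k=1}^{n} k³ = [n(n+1)/2]², then subtract the first 30 terms.
∑_{k=1}^{75} k³ = [75×76/2]² = 2850² = 8122500
∑_{k=1}^{30} k³ = [30×31/2]² = 465² = 216225
∑_{k=31}^{75} k³ = 8122500 - 216225 = 7906275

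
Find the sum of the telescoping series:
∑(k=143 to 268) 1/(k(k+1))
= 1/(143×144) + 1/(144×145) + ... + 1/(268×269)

Partial fractions: 1/(k(k+1)) = 1/k - 1/(k+1)
The series telescopes:
= (1/143 - 1/144) + (1/144 - 1/145) + ... + (1/268 - 1/269)
= 1/143 - 1/269
= 126/38467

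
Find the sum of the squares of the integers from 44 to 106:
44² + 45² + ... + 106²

Use ∑_{k=1}^{n} k² = n(n+1)(2n+1)/6, then subtract the first 43 terms.
∑_{k=1}^{106} k² = 106×107×213/6 = 402641
∑_{k=1}^{43} k² = 43×44×87/6 = 27434
∑_{k=44}^{106} k² = 402641 - 27434 = 375207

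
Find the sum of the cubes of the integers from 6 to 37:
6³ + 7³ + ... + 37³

Use ∑_{k=1}^{n} k³ = [n(n+1)/2]², then subtract the first 5 terms.
∑_{k=1}^{37} k³ = [37×38/2]² = 703² = 494209
∑_{k=1}^{5} k³ = [5×6/2]² = 15² = 225
∑_{k=6}^{37} k³ = 494209 - 225 = 493984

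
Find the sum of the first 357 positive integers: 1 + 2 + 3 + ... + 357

Formula: ∑k = n(n+1)/2
= 357×358/2
= 127806/2
= 63903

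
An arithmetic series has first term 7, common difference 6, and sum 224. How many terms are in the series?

Using S = n/2 × [2a + (n-1)d]
224 = n/2 × [2(7) + (n-1)(6)]
224 = n/2 × [14 + 6n - 6]
448 = n × [8 + 6n]
6n² + (8)n - 448 = 0
Discriminant: Δ = (8)² - 4(6)(-448) = 64 + 10752 = 10816
√Δ = 104
n = [-(8) + √Δ] / (2·6) = (-8 + 104) / 12 = 96 / 12 = 8
(The negative root is discarded since n must be a positive integer.)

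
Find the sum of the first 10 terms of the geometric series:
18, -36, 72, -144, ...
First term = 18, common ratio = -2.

Sₙ = a(1 - rⁿ) / (1 - r)
S_10 = 18(1 - (-2)^10) / (1 - (-2))
S_10 = 18(1 - 1024) / (3)
S_10 = -6138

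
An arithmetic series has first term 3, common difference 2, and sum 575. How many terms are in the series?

Using S = n/2 × [2a + (n-1)d]
575 = n/2 × [2(3) + (n-1)(2)]
575 = n/2 × [6 + 2n - 2]
1150 = n × [4 + 2n]
2n² + (4)n - 1150 = 0
Discriminant: Δ = (4)² - 4(2)(-1150) = 16 + 9200 = 9216
√Δ = 96
n = [-(4) + √Δ] / (2·2) = (-4 + 96) / 4 = 92 / 4 = 23
(The negative root is discarded since n must be a positive integer.)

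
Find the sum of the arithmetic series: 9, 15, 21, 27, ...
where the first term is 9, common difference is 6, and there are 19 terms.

Sₙ = n/2 × (first + last)
Last term = a + (n-1)d = 9 + (19-1)×6 = 117
S_19 = 19/2 × (9 + 117)
S_19 = 19/2 × 126 = 1197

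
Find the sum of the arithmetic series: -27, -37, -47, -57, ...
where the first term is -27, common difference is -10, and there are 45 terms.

Sₙ = n/2 × (first + last)
Last term = a + (n-1)d = -27 + (45-1)×(-10) = -467
S_45 = 45/2 × (-27 + (-467))
S_45 = 45/2 × (-494) = -11115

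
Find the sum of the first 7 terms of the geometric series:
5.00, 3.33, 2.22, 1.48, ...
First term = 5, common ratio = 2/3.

Sₙ = a(1 - rⁿ) / (1 - r)
S_7 = 5(1 - (2/3)^7) / (1 - (2/3))
S_7 = 5(1 - (128/2187)) / (1/3)
S_7 = 10295/729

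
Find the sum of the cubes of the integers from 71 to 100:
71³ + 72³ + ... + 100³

Use ∑_{k=1}^{n} k³ = [n(n+1)/2]², then subtract the first 70 terms.
∑_{k=1}^{100} k³ = [100×101/2]² = 5050² = 25502500
∑_{k=1}^{70} k³ = [70×71/2]² = 2485² = 6175225
∑_{k=71}^{100} k³ = 25502500 - 6175225 = 19327275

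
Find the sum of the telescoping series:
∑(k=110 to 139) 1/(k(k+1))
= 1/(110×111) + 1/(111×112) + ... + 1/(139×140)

Partial fractions: 1/(k(k+1)) = 1/k - 1/(k+1)
The series telescopes:
= (1/110 - 1/111) + (1/111 - 1/112) + ... + (1/139 - 1/140)
= 1/110 - 1/140
= 3/1540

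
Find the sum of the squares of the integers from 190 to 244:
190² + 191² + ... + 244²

Use ∑_{k=1}^{n} k² = n(n+1)(2n+1)/6, then subtract the first 189 terms.
∑_{k=1}^{244} k² = 244×245×489/6 = 4872070
∑_{k=1}^{189} k² = 189×190×379/6 = 2268315
∑_{k=190}^{244} k² = 4872070 - 2268315 = 2603755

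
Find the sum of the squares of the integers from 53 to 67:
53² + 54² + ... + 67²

Use ∑_{k=1}^{n} k² = n(n+1)(2n+1)/6, then subtract the first 52 terms.
∑_{k=1}^{67} k² = 67×68×135/6 = 102510
∑_{k=1}^{52} k² = 52×53×105/6 = 48230
∑_{k=53}^{67} k² = 102510 - 48230 = 54280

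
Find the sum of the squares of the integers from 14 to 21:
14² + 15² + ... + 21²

Use ∑_{k=1}^{n} k² = n(n+1)(2n+1)/6, then subtract the first 13 terms.
∑_{k=1}^{21} k² = 21×22×43/6 = 3311
∑_{k=1}^{13} k² = 13×14×27/6 = 819
∑_{k=14}^{21} k² = 3311 - 819 = 2492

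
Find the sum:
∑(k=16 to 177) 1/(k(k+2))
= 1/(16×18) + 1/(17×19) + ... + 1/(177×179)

Partial fractions: 1/(k(k+2)) = (1/2)[1/k - 1/(k+2)]
Telescoping leaves the first two and last two terms:
= (1/2)[1/16 + 1/17 - 1/178 - 1/179]
= 477171/8666464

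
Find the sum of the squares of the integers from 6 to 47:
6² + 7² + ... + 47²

Use ∑_{k=1}^{n} k² = n(n+1)(2n+1)/6, then subtract the first 5 terms.
∑_{k=1}^{47} k² = 47×48×95/6 = 35720
∑_{k=1}^{5} k² = 5×6×11/6 = 55
∑_{k=6}^{47} k² = 35720 - 55 = 35665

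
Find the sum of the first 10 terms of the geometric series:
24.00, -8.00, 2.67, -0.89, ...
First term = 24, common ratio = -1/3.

Sₙ = a(1 - rⁿ) / (1 - r)
S_10 = 24(1 - (-1/3)^10) / (1 - (-1/3))
S_10 = 24(1 - (1/59049)) / (4/3)
S_10 = 118096/6561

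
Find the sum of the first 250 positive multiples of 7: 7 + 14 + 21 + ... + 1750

Factor out 7: = 7(1 + 2 + ... + 250) = 7 × n(n+1)/2
= 7 × 250×251/2
= 7 × 31375
= 219625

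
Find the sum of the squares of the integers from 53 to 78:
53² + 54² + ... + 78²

Use ∑_{k=1}^{n} k² = n(n+1)(2n+1)/6, then subtract the first 52 terms.
∑_{k=1}^{78} k² = 78×79×157/6 = 161239
∑_{k=1}^{52} k² = 52×53×105/6 = 48230
∑_{k=53}^{78} k² = 161239 - 48230 = 113009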